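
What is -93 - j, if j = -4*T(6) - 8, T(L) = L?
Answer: -61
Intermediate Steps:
j = -32 (j = -4*6 - 8 = -24 - 8 = -32)
-93 - j = -93 - 1*(-32) = -93 + 32 = -61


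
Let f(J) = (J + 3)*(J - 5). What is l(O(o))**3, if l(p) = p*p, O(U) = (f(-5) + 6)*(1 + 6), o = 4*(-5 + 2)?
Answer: 36343632130624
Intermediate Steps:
f(J) = (-5 + J)*(3 + J) (f(J) = (3 + J)*(-5 + J) = (-5 + J)*(3 + J))
o = -12 (o = 4*(-3) = -12)
O(U) = 182 (O(U) = ((-15 + (-5)**2 - 2*(-5)) + 6)*(1 + 6) = ((-15 + 25 + 10) + 6)*7 = (20 + 6)*7 = 26*7 = 182)
l(p) = p**2
l(O(o))**3 = (182**2)**3 = 33124**3 = 36343632130624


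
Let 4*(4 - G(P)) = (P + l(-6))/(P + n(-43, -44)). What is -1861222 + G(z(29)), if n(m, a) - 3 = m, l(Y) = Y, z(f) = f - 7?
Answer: -16750960/9 ≈ -1.8612e+6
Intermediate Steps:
z(f) = -7 + f
n(m, a) = 3 + m
G(P) = 4 - (-6 + P)/(4*(-40 + P)) (G(P) = 4 - (P - 6)/(4*(P + (3 - 43))) = 4 - (-6 + P)/(4*(P - 40)) = 4 - (-6 + P)/(4*(-40 + P)))
-1861222 + G(z(29)) = -1861222 + (-634 + 15*(-7 + 29))/(4*(-40 + (-7 + 29))) = -1861222 + (-634 + 15*22)/(4*(-40 + 22)) = -1861222 + (¼)*(-634 + 330)/(-18) = -1861222 + (¼)*(-1/18)*(-304) = -1861222 + 38/9 = -16750960/9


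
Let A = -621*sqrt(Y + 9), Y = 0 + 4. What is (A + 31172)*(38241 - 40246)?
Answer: -62499860 + 1245105*sqrt(13) ≈ -5.8011e+7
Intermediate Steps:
Y = 4
A = -621*sqrt(13) (A = -621*sqrt(4 + 9) = -621*sqrt(13) ≈ -2239.0)
(A + 31172)*(38241 - 40246) = (-621*sqrt(13) + 31172)*(38241 - 40246) = (31172 - 621*sqrt(13))*(-2005) = -62499860 + 1245105*sqrt(13)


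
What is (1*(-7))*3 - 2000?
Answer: -2021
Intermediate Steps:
(1*(-7))*3 - 2000 = -7*3 - 2000 = -21 - 2000 = -2021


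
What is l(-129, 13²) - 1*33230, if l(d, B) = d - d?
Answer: -33230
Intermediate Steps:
l(d, B) = 0
l(-129, 13²) - 1*33230 = 0 - 1*33230 = 0 - 33230 = -33230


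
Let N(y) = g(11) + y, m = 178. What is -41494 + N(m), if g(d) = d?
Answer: -41305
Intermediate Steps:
N(y) = 11 + y
-41494 + N(m) = -41494 + (11 + 178) = -41494 + 189 = -41305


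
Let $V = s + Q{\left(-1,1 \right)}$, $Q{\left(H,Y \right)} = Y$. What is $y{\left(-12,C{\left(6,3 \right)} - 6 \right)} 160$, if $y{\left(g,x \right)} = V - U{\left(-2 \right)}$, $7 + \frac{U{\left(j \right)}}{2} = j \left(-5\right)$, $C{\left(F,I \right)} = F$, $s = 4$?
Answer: $-160$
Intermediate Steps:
$U{\left(j \right)} = -14 - 10 j$ ($U{\left(j \right)} = -14 + 2 j \left(-5\right) = -14 + 2 \left(- 5 j\right) = -14 - 10 j$)
$V = 5$ ($V = 4 + 1 = 5$)
$y{\left(g,x \right)} = -1$ ($y{\left(g,x \right)} = 5 - \left(-14 - -20\right) = 5 - \left(-14 + 20\right) = 5 - 6 = -1$)
$y{\left(-12,C{\left(6,3 \right)} - 6 \right)} 160 = \left(-1\right) 160 = -160$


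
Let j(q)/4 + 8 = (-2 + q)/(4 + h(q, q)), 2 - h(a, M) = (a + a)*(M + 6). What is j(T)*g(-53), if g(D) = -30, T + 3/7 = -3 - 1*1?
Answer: 121845/122 ≈ 998.73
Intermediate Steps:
T = -31/7 (T = -3/7 + (-3 - 1*1) = -3/7 + (-3 - 1) = -3/7 - 4 = -31/7 ≈ -4.4286)
h(a, M) = 2 - 2*a*(6 + M) (h(a, M) = 2 - (a + a)*(M + 6) = 2 - 2*a*(6 + M))
j(q) = -32 + 4*(-2 + q)/(6 - 12*q - 2*q²) (j(q) = -32 + 4*((-2 + q)/(4 + (2 - 12*q - 2*q*q))) = -32 + 4*((-2 + q)/(4 + (2 - 12*q - 2*q²))) = -32 + 4*((-2 + q)/(6 - 12*q - 2*q²)) = -32 + 4*(-2 + q)/(6 - 12*q - 2*q²))
j(T)*g(-53) = (2*(50 - 97*(-31/7) - 16*(-31/7)²)/(-3 + (-31/7)² + 6*(-31/7)))*(-30) = (2*(50 + 3007/7 - 16*961/49)/(-3 + 961/49 - 186/7))*(-30) = (2*(50 + 3007/7 - 15376/49)/(-488/49))*(-30) = (2*(-49/488)*(8123/49))*(-30) = -8123/244*(-30) = 121845/122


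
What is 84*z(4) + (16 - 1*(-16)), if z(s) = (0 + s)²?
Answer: 1376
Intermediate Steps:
z(s) = s²
84*z(4) + (16 - 1*(-16)) = 84*4² + (16 - 1*(-16)) = 84*16 + (16 + 16) = 1344 + 32 = 1376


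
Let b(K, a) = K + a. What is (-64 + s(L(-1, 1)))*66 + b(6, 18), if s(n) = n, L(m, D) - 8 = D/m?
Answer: -3738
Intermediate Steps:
L(m, D) = 8 + D/m
(-64 + s(L(-1, 1)))*66 + b(6, 18) = (-64 + (8 + 1/(-1)))*66 + (6 + 18) = (-64 + (8 + 1*(-1)))*66 + 24 = (-64 + (8 - 1))*66 + 24 = (-64 + 7)*66 + 24 = -57*66 + 24 = -3762 + 24 = -3738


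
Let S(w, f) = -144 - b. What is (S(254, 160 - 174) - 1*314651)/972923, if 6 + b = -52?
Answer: -314737/972923 ≈ -0.32350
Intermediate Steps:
b = -58 (b = -6 - 52 = -58)
S(w, f) = -86 (S(w, f) = -144 - 1*(-58) = -144 + 58 = -86)
(S(254, 160 - 174) - 1*314651)/972923 = (-86 - 1*314651)/972923 = (-86 - 314651)*(1/972923) = -314737*1/972923 = -314737/972923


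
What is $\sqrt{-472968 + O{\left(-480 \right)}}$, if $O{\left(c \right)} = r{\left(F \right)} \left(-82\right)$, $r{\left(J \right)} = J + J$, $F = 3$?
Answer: $2 i \sqrt{118365} \approx 688.08 i$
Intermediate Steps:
$r{\left(J \right)} = 2 J$
$O{\left(c \right)} = -492$ ($O{\left(c \right)} = 2 \cdot 3 \left(-82\right) = 6 \left(-82\right) = -492$)
$\sqrt{-472968 + O{\left(-480 \right)}} = \sqrt{-472968 - 492} = \sqrt{-473460} = 2 i \sqrt{118365}$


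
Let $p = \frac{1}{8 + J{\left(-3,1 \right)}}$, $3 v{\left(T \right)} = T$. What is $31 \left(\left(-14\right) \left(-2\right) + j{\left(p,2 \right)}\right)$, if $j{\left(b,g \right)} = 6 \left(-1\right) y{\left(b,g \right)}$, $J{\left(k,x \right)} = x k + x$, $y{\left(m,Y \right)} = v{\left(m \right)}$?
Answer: $\frac{2573}{3} \approx 857.67$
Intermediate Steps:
$v{\left(T \right)} = \frac{T}{3}$
$y{\left(m,Y \right)} = \frac{m}{3}$
$J{\left(k,x \right)} = x + k x$ ($J{\left(k,x \right)} = k x + x = x + k x$)
$p = \frac{1}{6}$ ($p = \frac{1}{8 + 1 \left(1 - 3\right)} = \frac{1}{8 + 1 \left(-2\right)} = \frac{1}{8 - 2} = \frac{1}{6} \approx 0.16667$)
$j{\left(b,g \right)} = - 2 b$ ($j{\left(b,g \right)} = 6 \left(-1\right) \frac{b}{3} = - 6 \frac{b}{3} = - 2 b$)
$31 \left(\left(-14\right) \left(-2\right) + j{\left(p,2 \right)}\right) = 31 \left(\left(-14\right) \left(-2\right) - \frac{1}{3}\right) = 31 \left(28 - \frac{1}{3}\right) = 31 \cdot \frac{83}{3} = \frac{2573}{3}$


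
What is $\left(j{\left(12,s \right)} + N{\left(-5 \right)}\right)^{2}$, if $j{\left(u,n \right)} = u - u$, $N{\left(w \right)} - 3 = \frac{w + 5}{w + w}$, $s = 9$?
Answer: $9$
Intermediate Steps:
$N{\left(w \right)} = 3 + \frac{5 + w}{2 w}$ ($N{\left(w \right)} = 3 + \frac{w + 5}{w + w} = 3 + \frac{5 + w}{2 w}$)
$j{\left(u,n \right)} = 0$
$\left(j{\left(12,s \right)} + N{\left(-5 \right)}\right)^{2} = \left(0 + \frac{5 + 7 \left(-5\right)}{2 \left(-5\right)}\right)^{2} = \left(0 + \frac{1}{2} \left(- \frac{1}{5}\right) \left(5 - 35\right)\right)^{2} = \left(0 + \frac{1}{2} \left(- \frac{1}{5}\right) \left(-30\right)\right)^{2} = \left(0 + 3\right)^{2} = 3^{2} = 9$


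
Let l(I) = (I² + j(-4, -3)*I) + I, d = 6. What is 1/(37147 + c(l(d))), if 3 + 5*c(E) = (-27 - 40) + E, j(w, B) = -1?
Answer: 5/185701 ≈ 2.6925e-5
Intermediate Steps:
l(I) = I² (l(I) = (I² - I) + I = I²)
c(E) = -14 + E/5 (c(E) = -⅗ + ((-27 - 40) + E)/5 = -⅗ + (-67 + E)/5 = -⅗ + (-67/5 + E/5) = -14 + E/5)
1/(37147 + c(l(d))) = 1/(37147 + (-14 + (⅕)*6²)) = 1/(37147 + (-14 + (⅕)*36)) = 1/(37147 + (-14 + 36/5)) = 1/(37147 - 34/5) = 1/(185701/5) = 5/185701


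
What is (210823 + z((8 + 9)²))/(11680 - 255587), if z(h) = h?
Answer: -211112/243907 ≈ -0.86554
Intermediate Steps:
(210823 + z((8 + 9)²))/(11680 - 255587) = (210823 + (8 + 9)²)/(11680 - 255587) = (210823 + 17²)/(-243907) = (210823 + 289)*(-1/243907) = 211112*(-1/243907) = -211112/243907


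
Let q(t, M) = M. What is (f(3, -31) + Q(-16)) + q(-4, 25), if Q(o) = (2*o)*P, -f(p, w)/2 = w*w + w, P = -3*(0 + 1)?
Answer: -1739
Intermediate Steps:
P = -3 (P = -3*1 = -3)
f(p, w) = -2*w - 2*w² (f(p, w) = -2*(w*w + w) = -2*(w² + w) = -2*(w + w²) = -2*w - 2*w²)
Q(o) = -6*o (Q(o) = (2*o)*(-3) = -6*o)
(f(3, -31) + Q(-16)) + q(-4, 25) = (-2*(-31)*(1 - 31) - 6*(-16)) + 25 = (-2*(-31)*(-30) + 96) + 25 = (-1860 + 96) + 25 = -1764 + 25 = -1739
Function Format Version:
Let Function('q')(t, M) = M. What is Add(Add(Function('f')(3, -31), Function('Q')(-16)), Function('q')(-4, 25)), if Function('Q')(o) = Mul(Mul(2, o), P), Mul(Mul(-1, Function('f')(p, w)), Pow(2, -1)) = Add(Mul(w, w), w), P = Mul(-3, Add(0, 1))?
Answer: -1739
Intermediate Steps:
P = -3 (P = Mul(-3, 1) = -3)
Function('f')(p, w) = Add(Mul(-2, w), Mul(-2, Pow(w, 2))) (Function('f')(p, w) = Mul(-2, Add(Mul(w, w), w)) = Mul(-2, Add(Pow(w, 2), w)) = Mul(-2, Add(w, Pow(w, 2))) = Add(Mul(-2, w), Mul(-2, Pow(w, 2))))
Function('Q')(o) = Mul(-6, o) (Function('Q')(o) = Mul(Mul(2, o), -3) = Mul(-6, o))
Add(Add(Function('f')(3, -31), Function('Q')(-16)), Function('q')(-4, 25)) = Add(Add(Mul(-2, -31, Add(1, -31)), Mul(-6, -16)), 25) = Add(Add(Mul(-2, -31, -30), 96), 25) = Add(Add(-1860, 96), 25) = Add(-1764, 25) = -1739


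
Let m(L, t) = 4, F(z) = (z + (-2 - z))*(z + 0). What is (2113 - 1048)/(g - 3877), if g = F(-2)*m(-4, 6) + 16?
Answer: -213/769 ≈ -0.27698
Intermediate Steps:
F(z) = -2*z
g = 32 (g = -2*(-2)*4 + 16 = 4*4 + 16 = 16 + 16 = 32)
(2113 - 1048)/(g - 3877) = (2113 - 1048)/(32 - 3877) = 1065/(-3845) = 1065*(-1/3845) = -213/769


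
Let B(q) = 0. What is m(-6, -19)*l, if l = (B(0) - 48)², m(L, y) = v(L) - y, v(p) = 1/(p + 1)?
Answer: 216576/5 ≈ 43315.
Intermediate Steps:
v(p) = 1/(1 + p)
m(L, y) = 1/(1 + L) - y
l = 2304 (l = (0 - 48)² = (-48)² = 2304)
m(-6, -19)*l = ((1 - 1*(-19)*(1 - 6))/(1 - 6))*2304 = ((1 - 1*(-19)*(-5))/(-5))*2304 = -(1 - 95)/5*2304 = -⅕*(-94)*2304 = (94/5)*2304 = 216576/5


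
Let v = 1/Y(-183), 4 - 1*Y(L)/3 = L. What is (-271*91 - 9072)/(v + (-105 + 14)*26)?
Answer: 18924213/1327325 ≈ 14.257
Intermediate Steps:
Y(L) = 12 - 3*L
v = 1/561 (v = 1/(12 - 3*(-183)) = 1/(12 + 549) = 1/561 ≈ 0.0017825)
(-271*91 - 9072)/(v + (-105 + 14)*26) = (-271*91 - 9072)/(1/561 + (-105 + 14)*26) = (-24661 - 9072)/(1/561 - 91*26) = -33733/(1/561 - 2366) = -33733/(-1327325/561) = -33733*(-561/1327325) = 18924213/1327325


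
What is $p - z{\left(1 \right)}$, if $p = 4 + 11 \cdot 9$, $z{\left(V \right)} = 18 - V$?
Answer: $86$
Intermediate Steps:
$p = 103$ ($p = 4 + 99 = 103$)
$p - z{\left(1 \right)} = 103 - \left(18 - 1\right) = 103 - 17 = 86$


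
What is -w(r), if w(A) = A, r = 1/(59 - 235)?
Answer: 1/176 ≈ 0.0056818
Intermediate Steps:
r = -1/176 (r = 1/(-176) = -1/176 ≈ -0.0056818)
-w(r) = -1*(-1/176) = 1/176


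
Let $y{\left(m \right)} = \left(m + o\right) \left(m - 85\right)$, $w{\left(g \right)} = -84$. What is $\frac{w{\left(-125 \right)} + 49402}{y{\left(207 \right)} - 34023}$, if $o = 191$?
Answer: $\frac{49318}{14533} \approx 3.3935$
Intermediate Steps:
$y{\left(m \right)} = \left(-85 + m\right) \left(191 + m\right)$ ($y{\left(m \right)} = \left(m + 191\right) \left(m - 85\right) = \left(191 + m\right) \left(-85 + m\right) = \left(-85 + m\right) \left(191 + m\right)$)
$\frac{w{\left(-125 \right)} + 49402}{y{\left(207 \right)} - 34023} = \frac{-84 + 49402}{\left(-16235 + 207^{2} + 106 \cdot 207\right) - 34023} = \frac{49318}{\left(-16235 + 42849 + 21942\right) - 34023} = \frac{49318}{48556 - 34023} = \frac{49318}{14533}$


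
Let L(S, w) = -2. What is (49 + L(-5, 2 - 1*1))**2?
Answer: 2209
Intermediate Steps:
(49 + L(-5, 2 - 1*1))**2 = (49 - 2)**2 = 47**2 = 2209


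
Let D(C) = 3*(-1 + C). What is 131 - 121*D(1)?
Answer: 131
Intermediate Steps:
D(C) = -3 + 3*C
131 - 121*D(1) = 131 - 121*(-3 + 3*1) = 131 - 121*(-3 + 3) = 131 - 121*0 = 131 + 0 = 131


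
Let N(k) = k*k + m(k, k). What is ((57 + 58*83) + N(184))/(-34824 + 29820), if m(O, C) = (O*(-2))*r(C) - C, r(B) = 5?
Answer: -36703/5004 ≈ -7.3347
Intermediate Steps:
m(O, C) = -C - 10*O (m(O, C) = (O*(-2))*5 - C = -2*O*5 - C = -10*O - C = -C - 10*O)
N(k) = k**2 - 11*k (N(k) = k*k + (-k - 10*k) = k**2 - 11*k)
((57 + 58*83) + N(184))/(-34824 + 29820) = ((57 + 58*83) + 184*(-11 + 184))/(-34824 + 29820) = ((57 + 4814) + 184*173)/(-5004) = (4871 + 31832)*(-1/5004) = 36703*(-1/5004) = -36703/5004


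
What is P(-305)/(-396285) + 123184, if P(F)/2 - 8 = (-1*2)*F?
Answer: 16271990068/132095 ≈ 1.2318e+5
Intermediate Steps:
P(F) = 16 - 4*F (P(F) = 16 + 2*((-1*2)*F) = 16 + 2*(-2*F) = 16 - 4*F)
P(-305)/(-396285) + 123184 = (16 - 4*(-305))/(-396285) + 123184 = (16 + 1220)*(-1/396285) + 123184 = 1236*(-1/396285) + 123184 = -412/132095 + 123184 = 16271990068/132095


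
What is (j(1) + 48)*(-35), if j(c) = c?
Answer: -1715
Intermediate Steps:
(j(1) + 48)*(-35) = (1 + 48)*(-35) = 49*(-35) = -1715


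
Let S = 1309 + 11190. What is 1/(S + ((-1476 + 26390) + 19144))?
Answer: 1/56557 ≈ 1.7681e-5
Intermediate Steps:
S = 12499
1/(S + ((-1476 + 26390) + 19144)) = 1/(12499 + ((-1476 + 26390) + 19144)) = 1/(12499 + (24914 + 19144)) = 1/(12499 + 44058) = 1/56557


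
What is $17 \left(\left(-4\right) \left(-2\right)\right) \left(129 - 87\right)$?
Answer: $5712$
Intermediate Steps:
$17 \left(\left(-4\right) \left(-2\right)\right) \left(129 - 87\right) = 17 \cdot 8 \cdot 42 = 136 \cdot 42 = 5712$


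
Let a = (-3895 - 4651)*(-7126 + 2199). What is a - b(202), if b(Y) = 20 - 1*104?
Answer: 42106226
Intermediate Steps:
b(Y) = -84 (b(Y) = 20 - 104 = -84)
a = 42106142 (a = -8546*(-4927) = 42106142)
a - b(202) = 42106142 - 1*(-84) = 42106142 + 84 = 42106226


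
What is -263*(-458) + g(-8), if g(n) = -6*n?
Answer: 120502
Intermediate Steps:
-263*(-458) + g(-8) = -263*(-458) - 6*(-8) = 120454 + 48 = 120502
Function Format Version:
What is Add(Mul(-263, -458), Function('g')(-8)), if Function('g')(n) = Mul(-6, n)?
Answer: 120502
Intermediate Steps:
Add(Mul(-263, -458), Function('g')(-8)) = Add(Mul(-263, -458), Mul(-6, -8)) = Add(120454, 48) = 120502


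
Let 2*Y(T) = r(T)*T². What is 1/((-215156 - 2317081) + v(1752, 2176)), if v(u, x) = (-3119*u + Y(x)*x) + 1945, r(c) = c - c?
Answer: -1/7994780 ≈ -1.2508e-7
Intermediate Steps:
r(c) = 0
Y(T) = 0 (Y(T) = (0*T²)/2 = (½)*0 = 0)
v(u, x) = 1945 - 3119*u (v(u, x) = (-3119*u + 0*x) + 1945 = (-3119*u + 0) + 1945 = -3119*u + 1945 = 1945 - 3119*u)
1/((-215156 - 2317081) + v(1752, 2176)) = 1/((-215156 - 2317081) + (1945 - 3119*1752)) = 1/(-2532237 + (1945 - 5464488)) = 1/(-2532237 - 5462543) = 1/(-7994780) = -1/7994780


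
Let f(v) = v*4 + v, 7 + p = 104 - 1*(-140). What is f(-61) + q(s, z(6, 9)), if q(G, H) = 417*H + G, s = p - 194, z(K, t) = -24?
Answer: -10270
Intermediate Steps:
p = 237 (p = -7 + (104 - 1*(-140)) = -7 + (104 + 140) = -7 + 244 = 237)
s = 43 (s = 237 - 194 = 43)
f(v) = 5*v (f(v) = 4*v + v = 5*v)
q(G, H) = G + 417*H
f(-61) + q(s, z(6, 9)) = 5*(-61) + (43 + 417*(-24)) = -305 + (43 - 10008) = -305 - 9965 = -10270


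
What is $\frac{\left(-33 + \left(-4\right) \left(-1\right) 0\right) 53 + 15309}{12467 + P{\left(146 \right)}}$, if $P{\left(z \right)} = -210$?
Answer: $\frac{13560}{12257} \approx 1.1063$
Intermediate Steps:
$\frac{\left(-33 + \left(-4\right) \left(-1\right) 0\right) 53 + 15309}{12467 + P{\left(146 \right)}} = \frac{\left(-33 + \left(-4\right) \left(-1\right) 0\right) 53 + 15309}{12467 - 210} = \frac{\left(-33 + 4 \cdot 0\right) 53 + 15309}{12257} = \left(\left(-33 + 0\right) 53 + 15309\right) \frac{1}{12257} = \left(\left(-33\right) 53 + 15309\right) \frac{1}{12257} = \left(-1749 + 15309\right) \frac{1}{12257} = 13560 \cdot \frac{1}{12257} = \frac{13560}{12257}$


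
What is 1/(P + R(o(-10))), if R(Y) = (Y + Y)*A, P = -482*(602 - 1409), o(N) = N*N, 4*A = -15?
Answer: 1/388224 ≈ 2.5758e-6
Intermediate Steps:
A = -15/4 (A = (¼)*(-15) = -15/4 ≈ -3.7500)
o(N) = N²
P = 388974 (P = -482*(-807) = 388974)
R(Y) = -15*Y/2 (R(Y) = (Y + Y)*(-15/4) = (2*Y)*(-15/4) = -15*Y/2)
1/(P + R(o(-10))) = 1/(388974 - 15/2*(-10)²) = 1/(388974 - 15/2*100) = 1/(388974 - 750) = 1/388224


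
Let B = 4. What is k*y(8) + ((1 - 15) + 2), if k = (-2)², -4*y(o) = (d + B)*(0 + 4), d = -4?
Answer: -12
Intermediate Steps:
y(o) = 0 (y(o) = -(-4 + 4)*(0 + 4)/4 = -0*4 = -¼*0 = 0)
k = 4
k*y(8) + ((1 - 15) + 2) = 4*0 + ((1 - 15) + 2) = 0 + (-14 + 2) = 0 - 12 = -12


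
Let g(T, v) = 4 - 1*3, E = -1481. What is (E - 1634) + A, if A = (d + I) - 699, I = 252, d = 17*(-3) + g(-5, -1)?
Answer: -3612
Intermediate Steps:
g(T, v) = 1 (g(T, v) = 4 - 3 = 1)
d = -50 (d = 17*(-3) + 1 = -51 + 1 = -50)
A = -497 (A = (-50 + 252) - 699 = 202 - 699 = -497)
(E - 1634) + A = (-1481 - 1634) - 497 = -3115 - 497 = -3612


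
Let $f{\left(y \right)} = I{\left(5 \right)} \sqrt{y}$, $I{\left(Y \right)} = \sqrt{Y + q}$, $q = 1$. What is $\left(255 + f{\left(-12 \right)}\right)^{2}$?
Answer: $64953 + 3060 i \sqrt{2} \approx 64953.0 + 4327.5 i$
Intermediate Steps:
$I{\left(Y \right)} = \sqrt{1 + Y}$ ($I{\left(Y \right)} = \sqrt{Y + 1} = \sqrt{1 + Y}$)
$f{\left(y \right)} = \sqrt{6} \sqrt{y}$ ($f{\left(y \right)} = \sqrt{1 + 5} \sqrt{y} = \sqrt{6} \sqrt{y}$)
$\left(255 + f{\left(-12 \right)}\right)^{2} = \left(255 + \sqrt{6} \sqrt{-12}\right)^{2} = \left(255 + \sqrt{6} \cdot 2 i \sqrt{3}\right)^{2} = \left(255 + 6 i \sqrt{2}\right)^{2}$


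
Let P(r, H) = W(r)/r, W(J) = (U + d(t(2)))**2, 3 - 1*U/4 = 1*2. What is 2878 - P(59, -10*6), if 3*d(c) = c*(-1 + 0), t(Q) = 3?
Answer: 169793/59 ≈ 2877.8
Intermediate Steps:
U = 4 (U = 12 - 4*2 = 12 - 8 = 4)
d(c) = -c/3 (d(c) = (c*(-1 + 0))/3 = (c*(-1))/3 = (-c)/3 = -c/3)
W(J) = 9 (W(J) = (4 - 1/3*3)**2 = (4 - 1)**2 = 3**2 = 9)
P(r, H) = 9/r
2878 - P(59, -10*6) = 2878 - 9/59 = 169793/59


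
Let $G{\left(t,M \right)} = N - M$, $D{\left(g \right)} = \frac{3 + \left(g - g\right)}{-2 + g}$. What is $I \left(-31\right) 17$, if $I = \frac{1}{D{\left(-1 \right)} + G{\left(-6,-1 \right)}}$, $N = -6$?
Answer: $\frac{527}{6} \approx 87.833$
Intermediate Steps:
$D{\left(g \right)} = \frac{3}{-2 + g}$ ($D{\left(g \right)} = \frac{3 + 0}{-2 + g} = \frac{3}{-2 + g}$)
$G{\left(t,M \right)} = -6 - M$
$I = - \frac{1}{6}$ ($I = \frac{1}{\frac{3}{-2 - 1} - 5} = \frac{1}{\frac{3}{-3} + \left(-6 + 1\right)} = \frac{1}{3 \left(- \frac{1}{3}\right) - 5} = \frac{1}{-1 - 5} = \frac{1}{-6} = - \frac{1}{6} \approx -0.16667$)
$I \left(-31\right) 17 = \left(- \frac{1}{6}\right) \left(-31\right) 17 = \frac{31}{6} \cdot 17 = \frac{527}{6}$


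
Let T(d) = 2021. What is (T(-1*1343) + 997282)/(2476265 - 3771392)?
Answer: -333101/431709 ≈ -0.77159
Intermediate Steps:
(T(-1*1343) + 997282)/(2476265 - 3771392) = (2021 + 997282)/(2476265 - 3771392) = 999303/(-1295127) = 999303*(-1/1295127) = -333101/431709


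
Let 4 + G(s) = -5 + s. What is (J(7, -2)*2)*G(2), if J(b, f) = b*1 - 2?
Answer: -70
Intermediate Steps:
G(s) = -9 + s (G(s) = -4 + (-5 + s) = -9 + s)
J(b, f) = -2 + b (J(b, f) = b - 2 = -2 + b)
(J(7, -2)*2)*G(2) = ((-2 + 7)*2)*(-9 + 2) = (5*2)*(-7) = 10*(-7) = -70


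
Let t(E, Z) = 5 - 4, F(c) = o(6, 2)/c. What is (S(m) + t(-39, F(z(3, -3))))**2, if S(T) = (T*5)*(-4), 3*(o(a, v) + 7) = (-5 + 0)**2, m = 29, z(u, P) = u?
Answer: 335241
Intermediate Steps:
o(a, v) = 4/3 (o(a, v) = -7 + (-5 + 0)**2/3 = -7 + (1/3)*(-5)**2 = -7 + (1/3)*25 = -7 + 25/3 = 4/3)
S(T) = -20*T (S(T) = (5*T)*(-4) = -20*T)
F(c) = 4/(3*c)
t(E, Z) = 1
(S(m) + t(-39, F(z(3, -3))))**2 = (-20*29 + 1)**2 = (-580 + 1)**2 = (-579)**2 = 335241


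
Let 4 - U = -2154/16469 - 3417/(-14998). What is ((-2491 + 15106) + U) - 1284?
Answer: 2799744403889/247002062 ≈ 11335.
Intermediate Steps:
U = 964039367/247002062 (U = 4 - (-2154/16469 - 3417/(-14998)) = 4 - (-2154*1/16469 - 3417*(-1/14998)) = 4 - (-2154/16469 + 3417/14998) = 4 - 1*23968881/247002062 = 4 - 23968881/247002062 = 964039367/247002062 ≈ 3.9030)
((-2491 + 15106) + U) - 1284 = ((-2491 + 15106) + 964039367/247002062) - 1284 = (12615 + 964039367/247002062) - 1284 = 3116895051497/247002062 - 1284 = 2799744403889/247002062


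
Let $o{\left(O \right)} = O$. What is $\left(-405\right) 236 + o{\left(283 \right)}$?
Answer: $-95297$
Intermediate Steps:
$\left(-405\right) 236 + o{\left(283 \right)} = \left(-405\right) 236 + 283 = -95580 + 283 = -95297$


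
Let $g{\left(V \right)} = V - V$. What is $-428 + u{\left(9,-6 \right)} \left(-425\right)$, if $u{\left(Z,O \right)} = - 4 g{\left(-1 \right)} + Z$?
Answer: $-4253$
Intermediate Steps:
$g{\left(V \right)} = 0$
$u{\left(Z,O \right)} = Z$ ($u{\left(Z,O \right)} = \left(-4\right) 0 + Z = 0 + Z = Z$)
$-428 + u{\left(9,-6 \right)} \left(-425\right) = -428 + 9 \left(-425\right) = -428 - 3825 = -4253$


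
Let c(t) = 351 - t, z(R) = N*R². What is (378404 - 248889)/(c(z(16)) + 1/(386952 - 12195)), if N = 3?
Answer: -48536652855/156273668 ≈ -310.59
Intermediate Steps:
z(R) = 3*R²
(378404 - 248889)/(c(z(16)) + 1/(386952 - 12195)) = (378404 - 248889)/((351 - 3*16²) + 1/(386952 - 12195)) = 129515/((351 - 3*256) + 1/374757) = 129515/((351 - 1*768) + 1/374757) = 129515/((351 - 768) + 1/374757) = 129515/(-417 + 1/374757) = 129515/(-156273668/374757) = 129515*(-374757/156273668) = -48536652855/156273668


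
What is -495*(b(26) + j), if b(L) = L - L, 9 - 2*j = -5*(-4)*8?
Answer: 74745/2 ≈ 37373.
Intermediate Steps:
j = -151/2 (j = 9/2 - (-5*(-4))*8/2 = 9/2 - 10*8 = 9/2 - ½*160 = 9/2 - 80 = -151/2 ≈ -75.500)
b(L) = 0
-495*(b(26) + j) = -495*(0 - 151/2) = -495*(-151/2) = 74745/2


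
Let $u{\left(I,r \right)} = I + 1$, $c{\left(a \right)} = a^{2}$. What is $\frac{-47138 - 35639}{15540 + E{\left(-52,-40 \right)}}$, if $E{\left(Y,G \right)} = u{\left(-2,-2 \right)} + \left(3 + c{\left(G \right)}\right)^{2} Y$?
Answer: $\frac{82777}{133604129} \approx 0.00061957$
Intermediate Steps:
$u{\left(I,r \right)} = 1 + I$
$E{\left(Y,G \right)} = -1 + Y \left(3 + G^{2}\right)^{2}$ ($E{\left(Y,G \right)} = \left(1 - 2\right) + \left(3 + G^{2}\right)^{2} Y = -1 + Y \left(3 + G^{2}\right)^{2}$)
$\frac{-47138 - 35639}{15540 + E{\left(-52,-40 \right)}} = \frac{-47138 - 35639}{15540 - \left(1 + 52 \left(3 + \left(-40\right)^{2}\right)^{2}\right)} = - \frac{82777}{15540 - \left(1 + 52 \left(3 + 1600\right)^{2}\right)} = - \frac{82777}{15540 - \left(1 + 52 \cdot 1603^{2}\right)} = - \frac{82777}{15540 - 133619669} = - \frac{82777}{-133604129} = \left(-82777\right) \left(- \frac{1}{133604129}\right) = \frac{82777}{133604129}$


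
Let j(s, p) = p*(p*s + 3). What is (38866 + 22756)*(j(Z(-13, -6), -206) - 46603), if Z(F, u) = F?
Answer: -36904737958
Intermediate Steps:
j(s, p) = p*(3 + p*s)
(38866 + 22756)*(j(Z(-13, -6), -206) - 46603) = (38866 + 22756)*(-206*(3 - 206*(-13)) - 46603) = 61622*(-206*(3 + 2678) - 46603) = 61622*(-206*2681 - 46603) = 61622*(-552286 - 46603) = 61622*(-598889) = -36904737958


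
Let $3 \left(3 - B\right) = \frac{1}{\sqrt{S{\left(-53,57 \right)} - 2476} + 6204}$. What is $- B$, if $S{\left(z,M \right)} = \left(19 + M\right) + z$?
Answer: $- \frac{10497649}{3499279} - \frac{i \sqrt{2453}}{115476207} \approx -2.9999 - 4.289 \cdot 10^{-7} i$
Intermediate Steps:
$S{\left(z,M \right)} = 19 + M + z$
$B = 3 - \frac{1}{3 \left(6204 + i \sqrt{2453}\right)}$ ($B = 3 - \frac{1}{3 \left(\sqrt{\left(19 + 57 - 53\right) - 2476} + 6204\right)} = 3 - \frac{1}{3 \left(\sqrt{23 - 2476} + 6204\right)} = 3 - \frac{1}{3 \left(\sqrt{-2453} + 6204\right)} = 3 - \frac{1}{3 \left(i \sqrt{2453} + 6204\right)} = 3 - \frac{1}{3 \left(6204 + i \sqrt{2453}\right)} \approx 2.9999 + 4.289 \cdot 10^{-7} i$)
$- B = - (\frac{10497649}{3499279} + \frac{i \sqrt{2453}}{115476207}) = - \frac{10497649}{3499279} - \frac{i \sqrt{2453}}{115476207}$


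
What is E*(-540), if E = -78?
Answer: 42120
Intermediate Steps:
E*(-540) = -78*(-540) = 42120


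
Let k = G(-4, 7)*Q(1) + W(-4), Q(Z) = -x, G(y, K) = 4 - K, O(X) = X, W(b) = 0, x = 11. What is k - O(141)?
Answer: -108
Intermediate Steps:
Q(Z) = -11 (Q(Z) = -1*11 = -11)
k = 33 (k = (4 - 1*7)*(-11) + 0 = (4 - 7)*(-11) + 0 = -3*(-11) + 0 = 33 + 0 = 33)
k - O(141) = 33 - 1*141 = 33 - 141 = -108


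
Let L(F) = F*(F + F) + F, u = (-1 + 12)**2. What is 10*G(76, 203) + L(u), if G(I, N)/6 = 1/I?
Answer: 558672/19 ≈ 29404.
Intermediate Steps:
G(I, N) = 6/I
u = 121 (u = 11**2 = 121)
L(F) = F + 2*F**2 (L(F) = F*(2*F) + F = 2*F**2 + F = F + 2*F**2)
10*G(76, 203) + L(u) = 10*(6/76) + 121*(1 + 2*121) = 10*(6*(1/76)) + 121*(1 + 242) = 10*(3/38) + 121*243 = 15/19 + 29403 = 558672/19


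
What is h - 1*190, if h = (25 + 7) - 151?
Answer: -309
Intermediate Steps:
h = -119 (h = 32 - 151 = -119)
h - 1*190 = -119 - 1*190 = -119 - 190 = -309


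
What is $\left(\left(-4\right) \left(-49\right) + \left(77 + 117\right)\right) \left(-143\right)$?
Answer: $-55770$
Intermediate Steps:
$\left(\left(-4\right) \left(-49\right) + \left(77 + 117\right)\right) \left(-143\right) = \left(196 + 194\right) \left(-143\right) = 390 \left(-143\right) = -55770$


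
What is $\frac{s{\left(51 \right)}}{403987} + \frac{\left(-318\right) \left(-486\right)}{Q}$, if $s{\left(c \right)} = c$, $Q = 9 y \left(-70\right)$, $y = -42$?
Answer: $\frac{578117892}{98976815} \approx 5.8409$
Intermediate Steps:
$Q = 26460$ ($Q = 9 \left(-42\right) \left(-70\right) = \left(-378\right) \left(-70\right) = 26460$)
$\frac{s{\left(51 \right)}}{403987} + \frac{\left(-318\right) \left(-486\right)}{Q} = \frac{51}{403987} + \frac{\left(-318\right) \left(-486\right)}{26460} = 51 \cdot \frac{1}{403987} + 154548 \cdot \frac{1}{26460} = \frac{51}{403987} + \frac{1431}{245} = \frac{578117892}{98976815}$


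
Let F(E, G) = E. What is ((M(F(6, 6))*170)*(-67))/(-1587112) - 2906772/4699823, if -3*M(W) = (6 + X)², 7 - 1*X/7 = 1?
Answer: -5715646051428/932393185147 ≈ -6.1301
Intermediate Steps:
X = 42 (X = 49 - 7*1 = 49 - 7 = 42)
M(W) = -768 (M(W) = -(6 + 42)²/3 = -⅓*48² = -⅓*2304 = -768)
((M(F(6, 6))*170)*(-67))/(-1587112) - 2906772/4699823 = (-768*170*(-67))/(-1587112) - 2906772/4699823 = -130560*(-67)*(-1/1587112) - 2906772*1/4699823 = 8747520*(-1/1587112) - 2906772/4699823 = -1093440/198389 - 2906772/4699823 = -5715646051428/932393185147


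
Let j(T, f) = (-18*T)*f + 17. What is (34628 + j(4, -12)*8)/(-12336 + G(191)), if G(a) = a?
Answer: -41676/12145 ≈ -3.4315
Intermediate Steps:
j(T, f) = 17 - 18*T*f (j(T, f) = -18*T*f + 17 = 17 - 18*T*f)
(34628 + j(4, -12)*8)/(-12336 + G(191)) = (34628 + (17 - 18*4*(-12))*8)/(-12336 + 191) = (34628 + (17 + 864)*8)/(-12145) = (34628 + 881*8)*(-1/12145) = (34628 + 7048)*(-1/12145) = 41676*(-1/12145) = -41676/12145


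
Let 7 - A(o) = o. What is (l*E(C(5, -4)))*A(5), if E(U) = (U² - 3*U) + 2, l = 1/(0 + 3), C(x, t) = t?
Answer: 20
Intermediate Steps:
A(o) = 7 - o
l = ⅓ (l = 1/3 = ⅓ ≈ 0.33333)
E(U) = 2 + U² - 3*U
(l*E(C(5, -4)))*A(5) = ((2 + (-4)² - 3*(-4))/3)*(7 - 1*5) = ((2 + 16 + 12)/3)*(7 - 5) = ((⅓)*30)*2 = 10*2 = 20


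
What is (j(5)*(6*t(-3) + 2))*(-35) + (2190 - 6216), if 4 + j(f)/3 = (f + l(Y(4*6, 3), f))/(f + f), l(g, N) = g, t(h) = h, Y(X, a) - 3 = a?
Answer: -8898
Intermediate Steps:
Y(X, a) = 3 + a
j(f) = -12 + 3*(6 + f)/(2*f) (j(f) = -12 + 3*((f + (3 + 3))/(f + f)) = -12 + 3*((f + 6)/((2*f))) = -12 + 3*((6 + f)*(1/(2*f))) = -12 + 3*((6 + f)/(2*f)) = -12 + 3*(6 + f)/(2*f))
(j(5)*(6*t(-3) + 2))*(-35) + (2190 - 6216) = ((-21/2 + 9/5)*(6*(-3) + 2))*(-35) + (2190 - 6216) = ((-21/2 + 9*(⅕))*(-18 + 2))*(-35) - 4026 = ((-21/2 + 9/5)*(-16))*(-35) - 4026 = -87/10*(-16)*(-35) - 4026 = (696/5)*(-35) - 4026 = -4872 - 4026 = -8898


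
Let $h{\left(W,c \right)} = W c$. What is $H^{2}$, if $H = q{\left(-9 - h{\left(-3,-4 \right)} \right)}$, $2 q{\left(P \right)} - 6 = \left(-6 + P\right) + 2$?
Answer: $\frac{361}{4} \approx 90.25$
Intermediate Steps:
$q{\left(P \right)} = 1 + \frac{P}{2}$ ($q{\left(P \right)} = 3 + \frac{\left(-6 + P\right) + 2}{2} = 3 + \frac{-4 + P}{2} = 3 + \left(-2 + \frac{P}{2}\right) = 1 + \frac{P}{2}$)
$H = - \frac{19}{2}$ ($H = 1 + \frac{-9 - \left(-3\right) \left(-4\right)}{2} = 1 + \frac{-9 - 12}{2} = 1 + \frac{1}{2} \left(-21\right) = 1 - \frac{21}{2} = - \frac{19}{2} \approx -9.5$)
$H^{2} = \left(- \frac{19}{2}\right)^{2} = \frac{361}{4}$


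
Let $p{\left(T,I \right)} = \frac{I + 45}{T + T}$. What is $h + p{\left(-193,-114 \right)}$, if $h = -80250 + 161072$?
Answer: $\frac{31197361}{386} \approx 80822.0$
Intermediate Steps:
$h = 80822$
$p{\left(T,I \right)} = \frac{45 + I}{2 T}$
$h + p{\left(-193,-114 \right)} = 80822 + \frac{45 - 114}{2 \left(-193\right)} = 80822 + \frac{1}{2} \left(- \frac{1}{193}\right) \left(-69\right) = 80822 + \frac{69}{386} = \frac{31197361}{386}$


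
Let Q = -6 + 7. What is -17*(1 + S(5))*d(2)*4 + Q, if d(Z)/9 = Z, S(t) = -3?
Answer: 2449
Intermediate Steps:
Q = 1
d(Z) = 9*Z
-17*(1 + S(5))*d(2)*4 + Q = -17*(1 - 3)*(9*2)*4 + 1 = -17*(-2*18)*4 + 1 = -(-612)*4 + 1 = -17*(-144) + 1 = 2448 + 1 = 2449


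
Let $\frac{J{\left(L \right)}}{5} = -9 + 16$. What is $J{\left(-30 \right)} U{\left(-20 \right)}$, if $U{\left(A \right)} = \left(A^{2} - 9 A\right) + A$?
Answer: $19600$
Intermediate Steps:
$J{\left(L \right)} = 35$ ($J{\left(L \right)} = 5 \left(-9 + 16\right) = 5 \cdot 7 = 35$)
$U{\left(A \right)} = A^{2} - 8 A$
$J{\left(-30 \right)} U{\left(-20 \right)} = 35 \left(- 20 \left(-8 - 20\right)\right) = 35 \left(\left(-20\right) \left(-28\right)\right) = 35 \cdot 560 = 19600$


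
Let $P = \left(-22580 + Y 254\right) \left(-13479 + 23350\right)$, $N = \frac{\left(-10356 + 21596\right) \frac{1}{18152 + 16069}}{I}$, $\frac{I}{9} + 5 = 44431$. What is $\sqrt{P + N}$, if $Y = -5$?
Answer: $\frac{7 i \sqrt{24985945620541036363411410}}{2280453219} \approx 15344.0 i$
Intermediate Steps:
$I = 399834$ ($I = -45 + 9 \cdot 44431 = -45 + 399879 = 399834$)
$N = \frac{5620}{6841359657}$ ($N = \frac{\left(-10356 + 21596\right) \frac{1}{18152 + 16069}}{399834} = \frac{11240}{34221} \cdot \frac{1}{399834} = \frac{5620}{6841359657} \approx 8.2147 \cdot 10^{-7}$)
$P = -235423350$ ($P = \left(-22580 - 1270\right) \left(-13479 + 23350\right) = \left(-22580 - 1270\right) 9871 = \left(-23850\right) 9871 = -235423350$)
$\sqrt{P + N} = \sqrt{-235423350 + \frac{5620}{6841359657}} = \sqrt{- \frac{1610615809005785330}{6841359657}} = \frac{7 i \sqrt{24985945620541036363411410}}{2280453219}$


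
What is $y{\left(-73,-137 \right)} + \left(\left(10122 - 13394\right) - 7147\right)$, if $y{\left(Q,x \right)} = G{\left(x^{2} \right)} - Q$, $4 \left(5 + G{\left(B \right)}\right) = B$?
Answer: $- \frac{22635}{4} \approx -5658.8$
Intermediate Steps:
$G{\left(B \right)} = -5 + \frac{B}{4}$
$y{\left(Q,x \right)} = -5 - Q + \frac{x^{2}}{4}$ ($y{\left(Q,x \right)} = \left(-5 + \frac{x^{2}}{4}\right) - Q = -5 - Q + \frac{x^{2}}{4}$)
$y{\left(-73,-137 \right)} + \left(\left(10122 - 13394\right) - 7147\right) = \left(-5 - -73 + \frac{\left(-137\right)^{2}}{4}\right) + \left(\left(10122 - 13394\right) - 7147\right) = \left(-5 + 73 + \frac{1}{4} \cdot 18769\right) - 10419 = \left(-5 + 73 + \frac{18769}{4}\right) - 10419 = \frac{19041}{4} - 10419 = - \frac{22635}{4}$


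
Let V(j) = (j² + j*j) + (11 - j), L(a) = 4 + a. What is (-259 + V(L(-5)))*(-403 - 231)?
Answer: 155330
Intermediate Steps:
V(j) = 11 - j + 2*j² (V(j) = (j² + j²) + (11 - j) = 2*j² + (11 - j) = 11 - j + 2*j²)
(-259 + V(L(-5)))*(-403 - 231) = (-259 + (11 - (4 - 5) + 2*(4 - 5)²))*(-403 - 231) = (-259 + (11 - 1*(-1) + 2*(-1)²))*(-634) = (-259 + (11 + 1 + 2*1))*(-634) = (-259 + (11 + 1 + 2))*(-634) = (-259 + 14)*(-634) = -245*(-634) = 155330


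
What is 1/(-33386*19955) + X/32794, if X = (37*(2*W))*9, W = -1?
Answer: -221850487187/10923970479110 ≈ -0.020309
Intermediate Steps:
X = -666 (X = (37*(2*(-1)))*9 = (37*(-2))*9 = -74*9 = -666)
1/(-33386*19955) + X/32794 = 1/(-33386*19955) - 666/32794 = -1/33386*1/19955 - 666*1/32794 = -1/666217630 - 333/16397 = -221850487187/10923970479110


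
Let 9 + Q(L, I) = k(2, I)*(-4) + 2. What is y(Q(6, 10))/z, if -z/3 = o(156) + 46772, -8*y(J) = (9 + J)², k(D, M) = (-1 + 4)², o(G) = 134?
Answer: 289/281436 ≈ 0.0010269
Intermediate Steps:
k(D, M) = 9 (k(D, M) = 3² = 9)
Q(L, I) = -43 (Q(L, I) = -9 + (9*(-4) + 2) = -9 + (-36 + 2) = -9 - 34 = -43)
y(J) = -(9 + J)²/8
z = -140718 (z = -3*(134 + 46772) = -3*46906 = -140718)
y(Q(6, 10))/z = -(9 - 43)²/8/(-140718) = -⅛*(-34)²*(-1/140718) = -⅛*1156*(-1/140718) = -289/2*(-1/140718) = 289/281436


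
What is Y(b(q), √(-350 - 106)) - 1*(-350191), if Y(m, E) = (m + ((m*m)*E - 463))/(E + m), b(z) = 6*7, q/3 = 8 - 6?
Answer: 129701787/370 + 74509*I*√114/1110 ≈ 3.5055e+5 + 716.7*I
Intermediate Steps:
q = 6 (q = 3*(8 - 6) = 3*2 = 6)
b(z) = 42
Y(m, E) = (-463 + m + E*m²)/(E + m) (Y(m, E) = (m + (m²*E - 463))/(E + m) = (m + (E*m² - 463))/(E + m) = (m + (-463 + E*m²))/(E + m) = (-463 + m + E*m²)/(E + m))
Y(b(q), √(-350 - 106)) - 1*(-350191) = (-463 + 42 + √(-350 - 106)*42²)/(√(-350 - 106) + 42) - 1*(-350191) = (-463 + 42 + √(-456)*1764)/(√(-456) + 42) + 350191 = (-463 + 42 + (2*I*√114)*1764)/(2*I*√114 + 42) + 350191 = (-463 + 42 + 3528*I*√114)/(42 + 2*I*√114) + 350191 = (-421 + 3528*I*√114)/(42 + 2*I*√114) + 350191 = 350191 + (-421 + 3528*I*√114)/(42 + 2*I*√114)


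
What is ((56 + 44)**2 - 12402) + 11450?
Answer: 9048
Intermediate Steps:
((56 + 44)**2 - 12402) + 11450 = (100**2 - 12402) + 11450 = (10000 - 12402) + 11450 = -2402 + 11450 = 9048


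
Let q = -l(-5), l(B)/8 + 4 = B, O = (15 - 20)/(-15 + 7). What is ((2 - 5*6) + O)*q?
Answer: -1971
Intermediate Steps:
O = 5/8 (O = -5/(-8) = -5*(-1/8) = 5/8 ≈ 0.62500)
l(B) = -32 + 8*B
q = 72 (q = -(-32 + 8*(-5)) = -(-32 - 40) = -1*(-72) = 72)
((2 - 5*6) + O)*q = ((2 - 5*6) + 5/8)*72 = ((2 - 30) + 5/8)*72 = (-28 + 5/8)*72 = -219/8*72 = -1971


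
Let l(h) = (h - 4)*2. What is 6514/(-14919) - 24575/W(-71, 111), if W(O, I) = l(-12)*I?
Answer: 114498899/17664096 ≈ 6.4820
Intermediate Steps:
l(h) = -8 + 2*h (l(h) = (-4 + h)*2 = -8 + 2*h)
W(O, I) = -32*I (W(O, I) = (-8 + 2*(-12))*I = (-8 - 24)*I = -32*I)
6514/(-14919) - 24575/W(-71, 111) = 6514/(-14919) - 24575/((-32*111)) = 6514*(-1/14919) - 24575/(-3552) = -6514/14919 - 24575*(-1/3552) = -6514/14919 + 24575/3552 = 114498899/17664096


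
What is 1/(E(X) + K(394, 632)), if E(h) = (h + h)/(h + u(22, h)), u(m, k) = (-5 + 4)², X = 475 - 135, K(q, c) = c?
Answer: 341/216192 ≈ 0.0015773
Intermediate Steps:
X = 340
u(m, k) = 1 (u(m, k) = (-1)² = 1)
E(h) = 2*h/(1 + h) (E(h) = (h + h)/(h + 1) = (2*h)/(1 + h) = 2*h/(1 + h))
1/(E(X) + K(394, 632)) = 1/(2*340/(1 + 340) + 632) = 1/(2*340/341 + 632) = 1/(2*340*(1/341) + 632) = 1/(680/341 + 632) = 1/(216192/341) = 341/216192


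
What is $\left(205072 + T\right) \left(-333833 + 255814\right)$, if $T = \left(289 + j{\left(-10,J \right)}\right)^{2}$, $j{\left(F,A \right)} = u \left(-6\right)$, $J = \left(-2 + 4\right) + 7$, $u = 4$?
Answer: $-21478396643$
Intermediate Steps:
$J = 9$ ($J = 2 + 7 = 9$)
$j{\left(F,A \right)} = -24$ ($j{\left(F,A \right)} = 4 \left(-6\right) = -24$)
$T = 70225$ ($T = \left(289 - 24\right)^{2} = 265^{2} = 70225$)
$\left(205072 + T\right) \left(-333833 + 255814\right) = \left(205072 + 70225\right) \left(-333833 + 255814\right) = 275297 \left(-78019\right) = -21478396643$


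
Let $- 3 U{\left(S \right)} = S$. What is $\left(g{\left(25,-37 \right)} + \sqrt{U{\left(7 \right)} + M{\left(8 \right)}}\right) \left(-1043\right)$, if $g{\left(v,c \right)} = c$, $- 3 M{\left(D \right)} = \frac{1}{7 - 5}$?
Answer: $38591 - \frac{1043 i \sqrt{10}}{2} \approx 38591.0 - 1649.1 i$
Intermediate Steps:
$M{\left(D \right)} = - \frac{1}{6}$ ($M{\left(D \right)} = - \frac{1}{3 \left(7 - 5\right)} = - \frac{1}{3 \cdot 2} = \left(- \frac{1}{3}\right) \frac{1}{2} = - \frac{1}{6}$)
$U{\left(S \right)} = - \frac{S}{3}$
$\left(g{\left(25,-37 \right)} + \sqrt{U{\left(7 \right)} + M{\left(8 \right)}}\right) \left(-1043\right) = \left(-37 + \sqrt{\left(- \frac{1}{3}\right) 7 - \frac{1}{6}}\right) \left(-1043\right) = \left(-37 + \sqrt{- \frac{7}{3} - \frac{1}{6}}\right) \left(-1043\right) = \left(-37 + \sqrt{- \frac{5}{2}}\right) \left(-1043\right) = \left(-37 + \frac{i \sqrt{10}}{2}\right) \left(-1043\right) = 38591 - \frac{1043 i \sqrt{10}}{2}$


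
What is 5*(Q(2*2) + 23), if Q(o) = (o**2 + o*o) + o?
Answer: 295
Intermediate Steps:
Q(o) = o + 2*o**2 (Q(o) = (o**2 + o**2) + o = 2*o**2 + o = o + 2*o**2)
5*(Q(2*2) + 23) = 5*((2*2)*(1 + 2*(2*2)) + 23) = 5*(4*(1 + 2*4) + 23) = 5*(4*(1 + 8) + 23) = 5*(4*9 + 23) = 5*(36 + 23) = 5*59 = 295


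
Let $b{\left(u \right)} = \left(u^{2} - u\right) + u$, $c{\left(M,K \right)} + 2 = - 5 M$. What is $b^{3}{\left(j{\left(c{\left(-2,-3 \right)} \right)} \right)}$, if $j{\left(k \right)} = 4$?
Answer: $4096$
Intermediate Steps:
$c{\left(M,K \right)} = -2 - 5 M$
$b{\left(u \right)} = u^{2}$
$b^{3}{\left(j{\left(c{\left(-2,-3 \right)} \right)} \right)} = \left(4^{2}\right)^{3} = 16^{3} = 4096$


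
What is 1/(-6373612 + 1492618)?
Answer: -1/4880994 ≈ -2.0488e-7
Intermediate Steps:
1/(-6373612 + 1492618) = 1/(-4880994) = -1/4880994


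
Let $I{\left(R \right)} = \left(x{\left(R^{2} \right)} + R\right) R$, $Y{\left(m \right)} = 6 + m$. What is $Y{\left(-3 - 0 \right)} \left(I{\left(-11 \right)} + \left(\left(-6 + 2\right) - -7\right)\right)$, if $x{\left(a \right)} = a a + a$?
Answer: $-486774$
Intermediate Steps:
$x{\left(a \right)} = a + a^{2}$ ($x{\left(a \right)} = a^{2} + a = a + a^{2}$)
$I{\left(R \right)} = R \left(R + R^{2} \left(1 + R^{2}\right)\right)$ ($I{\left(R \right)} = \left(R^{2} \left(1 + R^{2}\right) + R\right) R = \left(R + R^{2} \left(1 + R^{2}\right)\right) R = R \left(R + R^{2} \left(1 + R^{2}\right)\right)$)
$Y{\left(-3 - 0 \right)} \left(I{\left(-11 \right)} + \left(\left(-6 + 2\right) - -7\right)\right) = \left(6 - 3\right) \left(\left(-11\right)^{2} \left(1 - 11 + \left(-11\right)^{3}\right) + \left(\left(-6 + 2\right) - -7\right)\right) = \left(6 + \left(-3 + 0\right)\right) \left(121 \left(1 - 11 - 1331\right) + \left(-4 + 7\right)\right) = \left(6 - 3\right) \left(121 \left(-1341\right) + 3\right) = 3 \left(-162261 + 3\right) = 3 \left(-162258\right) = -486774$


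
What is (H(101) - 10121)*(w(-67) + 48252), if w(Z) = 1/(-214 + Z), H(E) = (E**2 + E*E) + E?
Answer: 140767575802/281 ≈ 5.0095e+8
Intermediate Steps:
H(E) = E + 2*E**2 (H(E) = (E**2 + E**2) + E = 2*E**2 + E = E + 2*E**2)
(H(101) - 10121)*(w(-67) + 48252) = (101*(1 + 2*101) - 10121)*(1/(-214 - 67) + 48252) = (101*(1 + 202) - 10121)*(1/(-281) + 48252) = (101*203 - 10121)*(-1/281 + 48252) = (20503 - 10121)*(13558811/281) = 10382*(13558811/281) = 140767575802/281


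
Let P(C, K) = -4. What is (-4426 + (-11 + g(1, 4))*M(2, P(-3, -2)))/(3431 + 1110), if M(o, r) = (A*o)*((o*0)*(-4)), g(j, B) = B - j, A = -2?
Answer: -4426/4541 ≈ -0.97468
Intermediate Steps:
M(o, r) = 0 (M(o, r) = (-2*o)*((o*0)*(-4)) = (-2*o)*(0*(-4)) = -2*o*0 = 0)
(-4426 + (-11 + g(1, 4))*M(2, P(-3, -2)))/(3431 + 1110) = (-4426 + (-11 + (4 - 1*1))*0)/(3431 + 1110) = (-4426 + (-11 + (4 - 1))*0)/4541 = (-4426 + (-11 + 3)*0)*(1/4541) = (-4426 - 8*0)*(1/4541) = (-4426 + 0)*(1/4541) = -4426*1/4541 = -4426/4541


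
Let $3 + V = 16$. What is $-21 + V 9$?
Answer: $96$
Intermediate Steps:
$V = 13$ ($V = -3 + 16 = 13$)
$-21 + V 9 = -21 + 13 \cdot 9 = -21 + 117 = 96$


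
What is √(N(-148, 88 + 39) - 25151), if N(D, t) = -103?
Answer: 3*I*√2806 ≈ 158.92*I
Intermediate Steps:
√(N(-148, 88 + 39) - 25151) = √(-103 - 25151) = √(-25254) = 3*I*√2806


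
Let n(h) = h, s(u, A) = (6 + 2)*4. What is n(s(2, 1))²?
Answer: 1024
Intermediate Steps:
s(u, A) = 32 (s(u, A) = 8*4 = 32)
n(s(2, 1))² = 32² = 1024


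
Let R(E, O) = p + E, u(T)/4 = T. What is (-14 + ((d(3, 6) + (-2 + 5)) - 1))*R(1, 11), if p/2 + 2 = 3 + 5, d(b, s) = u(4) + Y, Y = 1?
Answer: 65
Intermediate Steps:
u(T) = 4*T
d(b, s) = 17 (d(b, s) = 4*4 + 1 = 16 + 1 = 17)
p = 12 (p = -4 + 2*(3 + 5) = -4 + 2*8 = -4 + 16 = 12)
R(E, O) = 12 + E
(-14 + ((d(3, 6) + (-2 + 5)) - 1))*R(1, 11) = (-14 + ((17 + (-2 + 5)) - 1))*(12 + 1) = (-14 + ((17 + 3) - 1))*13 = (-14 + (20 - 1))*13 = (-14 + 19)*13 = 5*13 = 65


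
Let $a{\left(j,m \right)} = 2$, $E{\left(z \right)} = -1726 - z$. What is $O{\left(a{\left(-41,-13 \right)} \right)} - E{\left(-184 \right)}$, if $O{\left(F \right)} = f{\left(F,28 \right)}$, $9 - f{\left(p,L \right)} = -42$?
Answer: $1593$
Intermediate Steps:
$f{\left(p,L \right)} = 51$ ($f{\left(p,L \right)} = 9 - -42 = 9 + 42 = 51$)
$O{\left(F \right)} = 51$
$O{\left(a{\left(-41,-13 \right)} \right)} - E{\left(-184 \right)} = 51 - \left(-1726 - -184\right) = 51 - \left(-1726 + 184\right) = 51 - -1542 = 51 + 1542 = 1593$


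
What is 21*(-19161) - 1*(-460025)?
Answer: 57644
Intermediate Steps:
21*(-19161) - 1*(-460025) = -402381 + 460025 = 57644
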